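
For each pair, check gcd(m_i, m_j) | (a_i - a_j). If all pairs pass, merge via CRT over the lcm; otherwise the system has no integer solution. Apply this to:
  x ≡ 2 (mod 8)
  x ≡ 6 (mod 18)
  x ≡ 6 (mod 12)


Moduli 8, 18, 12 are not pairwise coprime, so CRT works modulo lcm(m_i) when all pairwise compatibility conditions hold.
Pairwise compatibility: gcd(m_i, m_j) must divide a_i - a_j for every pair.
Merge one congruence at a time:
  Start: x ≡ 2 (mod 8).
  Combine with x ≡ 6 (mod 18): gcd(8, 18) = 2; 6 - 2 = 4, which IS divisible by 2, so compatible.
    Write x = 2 + 8·t and substitute into x ≡ 6 (mod 18): 8·t ≡ 6 − 2 = 4 (mod 18).
    Divide the congruence (and modulus) by g = 2: 4·t ≡ 2 (mod 9).
    The inverse of 4 mod 9 is 7 (since 4·7 = 28 = 3·9 + 1), so t ≡ 7·2 = 14 ≡ 5 (mod 9).
    Then x = 2 + 8·5 = 42, valid modulo lcm(8, 18) = 72: x ≡ 42 (mod 72).
  Combine with x ≡ 6 (mod 12): gcd(72, 12) = 12; 6 - 42 = -36, which IS divisible by 12, so compatible.
    Write x = 42 + 72·t and substitute into x ≡ 6 (mod 12): 72·t ≡ 6 − 42 = -36 (mod 12).
    Divide the congruence (and modulus) by g = 12: 6·t ≡ -3 (mod 1).
    Modulo 1 every t works; take t = 0.
    Then x = 42 + 72·0 = 42, valid modulo lcm(72, 12) = 72: x ≡ 42 (mod 72).
Verify: 42 mod 8 = 2, 42 mod 18 = 6, 42 mod 12 = 6.

x ≡ 42 (mod 72).


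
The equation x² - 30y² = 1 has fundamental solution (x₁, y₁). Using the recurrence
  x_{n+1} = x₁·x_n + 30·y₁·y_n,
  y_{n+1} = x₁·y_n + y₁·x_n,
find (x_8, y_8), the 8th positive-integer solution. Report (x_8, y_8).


Step 1: Find the fundamental solution (x₁, y₁) of x² - 30y² = 1.
  Expand √30 as a continued fraction. a₀ = ⌊√30⌋ = 5; iterate m_{k+1} = d_k·a_k − m_k, d_{k+1} = (30 − m_{k+1}²)/d_k, a_{k+1} = ⌊(a₀ + m_{k+1})/d_{k+1}⌋ (starting m₀ = 0, d₀ = 1), with convergents p_k = a_k·p_{k-1} + p_{k-2}, q_k = a_k·q_{k-1} + q_{k-2} (p₋₁ = 1, q₋₁ = 0):
  k = 0: a₀ = 5; p₀/q₀ = 5/1; p₀² − 30·q₀² = 25 − 30 = -5.
  k = 1: m = 5, d = 5, a = ⌊(5 + 5)/5⌋ = 2; p/q = (2·5 + 1)/(2·1 + 0) = 11/2; p² − 30·q² = 121 − 120 = 1.
  The first convergent with p² − 30·q² = 1 gives the fundamental solution (x₁, y₁) = (11, 2).
Step 2: Apply the recurrence (x_{n+1}, y_{n+1}) = (x₁x_n + 30y₁y_n, x₁y_n + y₁x_n) repeatedly.
  From (x_1, y_1) = (11, 2): x_2 = 11·11 + 30·2·2 = 241; y_2 = 11·2 + 2·11 = 44.
  From (x_2, y_2) = (241, 44): x_3 = 11·241 + 30·2·44 = 5291; y_3 = 11·44 + 2·241 = 966.
  From (x_3, y_3) = (5291, 966): x_4 = 11·5291 + 30·2·966 = 116161; y_4 = 11·966 + 2·5291 = 21208.
  From (x_4, y_4) = (116161, 21208): x_5 = 11·116161 + 30·2·21208 = 2550251; y_5 = 11·21208 + 2·116161 = 465610.
  From (x_5, y_5) = (2550251, 465610): x_6 = 11·2550251 + 30·2·465610 = 55989361; y_6 = 11·465610 + 2·2550251 = 10222212.
  From (x_6, y_6) = (55989361, 10222212): x_7 = 11·55989361 + 30·2·10222212 = 1229215691; y_7 = 11·10222212 + 2·55989361 = 224423054.
  From (x_7, y_7) = (1229215691, 224423054): x_8 = 11·1229215691 + 30·2·224423054 = 26986755841; y_8 = 11·224423054 + 2·1229215691 = 4927084976.
Step 3: Verify x_8² - 30·y_8² = 728284990821747617281 - 728284990821747617280 = 1 (should be 1). ✓

(x_1, y_1) = (11, 2); (x_8, y_8) = (26986755841, 4927084976).


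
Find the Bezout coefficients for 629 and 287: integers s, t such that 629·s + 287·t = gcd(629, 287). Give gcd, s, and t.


Euclidean algorithm on (629, 287) — divide until remainder is 0:
  629 = 2 · 287 + 55
  287 = 5 · 55 + 12
  55 = 4 · 12 + 7
  12 = 1 · 7 + 5
  7 = 1 · 5 + 2
  5 = 2 · 2 + 1
  2 = 2 · 1 + 0
gcd(629, 287) = 1.
Track Bezout coefficients alongside the remainders: start with r₀ = 629 = a·1 + b·0 (s = 1, t = 0) and r₁ = 287 = a·0 + b·1 (s = 0, t = 1); each new remainder r_{k+1} = r_{k-1} − q_k·r_k inherits s_{k+1} = s_{k-1} − q_k·s_k, t_{k+1} = t_{k-1} − q_k·t_k, so r_k = a·s_k + b·t_k at every step:
  q = 2: r = 55, s = 1 − 2·0 = 1, t = 0 − 2·1 = -2  (check: 629·1 + 287·(-2) = 55)
  q = 5: r = 12, s = 0 − 5·1 = -5, t = 1 − 5·(-2) = 11  (check: 629·(-5) + 287·11 = 12)
  q = 4: r = 7, s = 1 − 4·(-5) = 21, t = -2 − 4·11 = -46  (check: 629·21 + 287·(-46) = 7)
  q = 1: r = 5, s = -5 − 1·21 = -26, t = 11 − 1·(-46) = 57  (check: 629·(-26) + 287·57 = 5)
  q = 1: r = 2, s = 21 − 1·(-26) = 47, t = -46 − 1·57 = -103  (check: 629·47 + 287·(-103) = 2)
  q = 2: r = 1, s = -26 − 2·47 = -120, t = 57 − 2·(-103) = 263  (check: 629·(-120) + 287·263 = 1)
The row with r = 1 (the gcd) gives the Bezout coefficients s = -120, t = 263.
Result: 629 · (-120) + 287 · (263) = 1.

gcd(629, 287) = 1; s = -120, t = 263 (check: 629·(-120) + 287·263 = 1).


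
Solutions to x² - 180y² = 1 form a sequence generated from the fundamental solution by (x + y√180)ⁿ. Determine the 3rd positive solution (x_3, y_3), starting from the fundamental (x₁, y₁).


Step 1: Find the fundamental solution (x₁, y₁) of x² - 180y² = 1.
  Expand √180 as a continued fraction. a₀ = ⌊√180⌋ = 13; iterate m_{k+1} = d_k·a_k − m_k, d_{k+1} = (180 − m_{k+1}²)/d_k, a_{k+1} = ⌊(a₀ + m_{k+1})/d_{k+1}⌋ (starting m₀ = 0, d₀ = 1), with convergents p_k = a_k·p_{k-1} + p_{k-2}, q_k = a_k·q_{k-1} + q_{k-2} (p₋₁ = 1, q₋₁ = 0):
  k = 0: a₀ = 13; p₀/q₀ = 13/1; p₀² − 180·q₀² = 169 − 180 = -11.
  k = 1: m = 13, d = 11, a = ⌊(13 + 13)/11⌋ = 2; p/q = (2·13 + 1)/(2·1 + 0) = 27/2; p² − 180·q² = 729 − 720 = 9.
  k = 2: m = 9, d = 9, a = ⌊(13 + 9)/9⌋ = 2; p/q = (2·27 + 13)/(2·2 + 1) = 67/5; p² − 180·q² = 4489 − 4500 = -11.
  k = 3: m = 9, d = 11, a = ⌊(13 + 9)/11⌋ = 2; p/q = (2·67 + 27)/(2·5 + 2) = 161/12; p² − 180·q² = 25921 − 25920 = 1.
  The first convergent with p² − 180·q² = 1 gives the fundamental solution (x₁, y₁) = (161, 12).
Step 2: Apply the recurrence (x_{n+1}, y_{n+1}) = (x₁x_n + 180y₁y_n, x₁y_n + y₁x_n) repeatedly.
  From (x_1, y_1) = (161, 12): x_2 = 161·161 + 180·12·12 = 51841; y_2 = 161·12 + 12·161 = 3864.
  From (x_2, y_2) = (51841, 3864): x_3 = 161·51841 + 180·12·3864 = 16692641; y_3 = 161·3864 + 12·51841 = 1244196.
Step 3: Verify x_3² - 180·y_3² = 278644263554881 - 278644263554880 = 1 (should be 1). ✓

(x_1, y_1) = (161, 12); (x_3, y_3) = (16692641, 1244196).


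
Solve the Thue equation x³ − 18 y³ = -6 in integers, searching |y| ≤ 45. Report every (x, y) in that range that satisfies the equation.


The equation is x³ - 18y³ = -6. For fixed y, x³ = 18·y³ − 6, so a solution requires the RHS to be a perfect cube.
Strategy: iterate y from -45 to 45, compute RHS = 18·y³ − 6, and check whether it is a (positive or negative) perfect cube.
Check small values of y:
  y = 0: RHS = -6 is not a perfect cube.
  y = 1: RHS = 12 is not a perfect cube.
  y = -1: RHS = -24 is not a perfect cube.
  y = 2: RHS = 138 is not a perfect cube.
  y = -2: RHS = -150 is not a perfect cube.
  y = 3: RHS = 480 is not a perfect cube.
  y = -3: RHS = -492 is not a perfect cube.
Continuing the search up to |y| = 45 finds no solutions either.
No (x, y) in the scanned range satisfies the equation.

No integer solutions with |y| ≤ 45.


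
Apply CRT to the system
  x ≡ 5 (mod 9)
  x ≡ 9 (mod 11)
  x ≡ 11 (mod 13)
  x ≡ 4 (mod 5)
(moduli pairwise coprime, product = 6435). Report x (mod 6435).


Product of moduli M = 9 · 11 · 13 · 5 = 6435.
Merge one congruence at a time:
  Start: x ≡ 5 (mod 9).
  Combine with x ≡ 9 (mod 11); new modulus lcm = 99.
    Write x = 5 + 9·t and substitute into x ≡ 9 (mod 11): 9·t ≡ 9 − 5 = 4 (mod 11).
    The inverse of 9 mod 11 is 5 (since 9·5 = 45 = 4·11 + 1), so t ≡ 5·4 = 20 ≡ 9 (mod 11).
    Then x = 5 + 9·9 = 86, valid modulo lcm(9, 11) = 99: x ≡ 86 (mod 99).
  Combine with x ≡ 11 (mod 13); new modulus lcm = 1287.
    Write x = 86 + 99·t and substitute into x ≡ 11 (mod 13): 99·t ≡ 11 − 86 = -75 (mod 13).
    Reduce coefficients mod 13: 8·t ≡ 3 (mod 13).
    The inverse of 8 mod 13 is 5 (since 8·5 = 40 = 3·13 + 1), so t ≡ 5·3 = 15 ≡ 2 (mod 13).
    Then x = 86 + 99·2 = 284, valid modulo lcm(99, 13) = 1287: x ≡ 284 (mod 1287).
  Combine with x ≡ 4 (mod 5); new modulus lcm = 6435.
    Write x = 284 + 1287·t and substitute into x ≡ 4 (mod 5): 1287·t ≡ 4 − 284 = -280 (mod 5).
    Reduce coefficients mod 5: 2·t ≡ 0 (mod 5).
    The inverse of 2 mod 5 is 3 (since 2·3 = 6 = 1·5 + 1), so t ≡ 3·0 = 0 ≡ 0 (mod 5).
    Then x = 284 + 1287·0 = 284, valid modulo lcm(1287, 5) = 6435: x ≡ 284 (mod 6435).
Verify against each original: 284 mod 9 = 5, 284 mod 11 = 9, 284 mod 13 = 11, 284 mod 5 = 4.

x ≡ 284 (mod 6435).


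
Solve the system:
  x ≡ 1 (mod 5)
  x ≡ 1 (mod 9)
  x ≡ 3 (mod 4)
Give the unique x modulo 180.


Moduli 5, 9, 4 are pairwise coprime; by CRT there is a unique solution modulo M = 5 · 9 · 4 = 180.
Solve pairwise, accumulating the modulus:
  Start with x ≡ 1 (mod 5).
  Combine with x ≡ 1 (mod 9): since gcd(5, 9) = 1, we get a unique residue mod 45.
    Write x = 1 + 5·t and substitute into x ≡ 1 (mod 9): 5·t ≡ 1 − 1 = 0 (mod 9).
    The inverse of 5 mod 9 is 2 (since 5·2 = 10 = 1·9 + 1), so t ≡ 2·0 = 0 ≡ 0 (mod 9).
    Then x = 1 + 5·0 = 1, valid modulo lcm(5, 9) = 45: x ≡ 1 (mod 45).
  Combine with x ≡ 3 (mod 4): since gcd(45, 4) = 1, we get a unique residue mod 180.
    Write x = 1 + 45·t and substitute into x ≡ 3 (mod 4): 45·t ≡ 3 − 1 = 2 (mod 4).
    Reduce coefficients mod 4: 1·t ≡ 2 (mod 4).
    So t ≡ 2 (mod 4).
    Then x = 1 + 45·2 = 91, valid modulo lcm(45, 4) = 180: x ≡ 91 (mod 180).
Verify: 91 mod 5 = 1 ✓, 91 mod 9 = 1 ✓, 91 mod 4 = 3 ✓.

x ≡ 91 (mod 180).


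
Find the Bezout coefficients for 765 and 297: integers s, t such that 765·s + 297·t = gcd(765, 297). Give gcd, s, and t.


Euclidean algorithm on (765, 297) — divide until remainder is 0:
  765 = 2 · 297 + 171
  297 = 1 · 171 + 126
  171 = 1 · 126 + 45
  126 = 2 · 45 + 36
  45 = 1 · 36 + 9
  36 = 4 · 9 + 0
gcd(765, 297) = 9.
Track Bezout coefficients alongside the remainders: start with r₀ = 765 = a·1 + b·0 (s = 1, t = 0) and r₁ = 297 = a·0 + b·1 (s = 0, t = 1); each new remainder r_{k+1} = r_{k-1} − q_k·r_k inherits s_{k+1} = s_{k-1} − q_k·s_k, t_{k+1} = t_{k-1} − q_k·t_k, so r_k = a·s_k + b·t_k at every step:
  q = 2: r = 171, s = 1 − 2·0 = 1, t = 0 − 2·1 = -2  (check: 765·1 + 297·(-2) = 171)
  q = 1: r = 126, s = 0 − 1·1 = -1, t = 1 − 1·(-2) = 3  (check: 765·(-1) + 297·3 = 126)
  q = 1: r = 45, s = 1 − 1·(-1) = 2, t = -2 − 1·3 = -5  (check: 765·2 + 297·(-5) = 45)
  q = 2: r = 36, s = -1 − 2·2 = -5, t = 3 − 2·(-5) = 13  (check: 765·(-5) + 297·13 = 36)
  q = 1: r = 9, s = 2 − 1·(-5) = 7, t = -5 − 1·13 = -18  (check: 765·7 + 297·(-18) = 9)
The row with r = 9 (the gcd) gives the Bezout coefficients s = 7, t = -18.
Result: 765 · (7) + 297 · (-18) = 9.

gcd(765, 297) = 9; s = 7, t = -18 (check: 765·7 + 297·(-18) = 9).


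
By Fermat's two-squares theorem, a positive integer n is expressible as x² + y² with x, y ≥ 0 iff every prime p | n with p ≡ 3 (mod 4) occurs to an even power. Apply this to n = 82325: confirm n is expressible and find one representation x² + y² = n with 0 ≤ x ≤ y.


Step 1: Factor n = 82325 = 5^2 · 37 · 89.
Step 2: Check the mod-4 condition on each prime factor: 5 ≡ 1 (mod 4), exponent 2; 37 ≡ 1 (mod 4), exponent 1; 89 ≡ 1 (mod 4), exponent 1.
All primes ≡ 3 (mod 4) appear to even exponent (or don't appear), so by the two-squares theorem n IS expressible as a sum of two squares.
Step 3: Build a representation. Group n = k² · m with k = 5 and m = 37 · 89 = 3293 (a product of primes ≡ 1 (mod 4)); a representation of m scales to one of n via (k·x)² + (k·y)² = k²(x² + y²). Each prime p ≡ 1 (mod 4) is itself a sum of two squares; find a² by testing p − a² for a perfect square:
  37: 37 − 1² = 36 = 6² ⇒ 37 = 1² + 6².
  89: 89 − 1² = 88, 89 − 2² = 85, 89 − 3² = 80, 89 − 4² = 73, 89 − 5² = 64 = 8² ⇒ 89 = 5² + 8².
  Combine using the Brahmagupta–Fibonacci identity (a² + b²)(c² + d²) = (ac − bd)² + (ad + bc)² = (ac + bd)² + (ad − bc)²:
  37 · 89 = 3293: from (1² + 6²)(5² + 8²), take (1·5 − 6·8, 1·8 + 6·5) = (5 − 48, 8 + 30) = (-43, 38); dropping signs (only squares matter) gives (43, 38); check 43² + 38² = 1849 + 1444 = 3293 ✓.
  Scale by k = 5: (5·43, 5·38) = (215, 190).
Step 4: Order so x ≤ y and verify: 190² + 215² = 36100 + 46225 = 82325 = n. ✓

n = 82325 = 190² + 215² (one valid representation with x ≤ y).


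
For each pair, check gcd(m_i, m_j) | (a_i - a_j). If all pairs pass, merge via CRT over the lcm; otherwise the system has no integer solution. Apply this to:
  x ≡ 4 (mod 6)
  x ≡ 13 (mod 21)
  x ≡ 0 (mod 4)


Moduli 6, 21, 4 are not pairwise coprime, so CRT works modulo lcm(m_i) when all pairwise compatibility conditions hold.
Pairwise compatibility: gcd(m_i, m_j) must divide a_i - a_j for every pair.
Merge one congruence at a time:
  Start: x ≡ 4 (mod 6).
  Combine with x ≡ 13 (mod 21): gcd(6, 21) = 3; 13 - 4 = 9, which IS divisible by 3, so compatible.
    Write x = 4 + 6·t and substitute into x ≡ 13 (mod 21): 6·t ≡ 13 − 4 = 9 (mod 21).
    Divide the congruence (and modulus) by g = 3: 2·t ≡ 3 (mod 7).
    The inverse of 2 mod 7 is 4 (since 2·4 = 8 = 1·7 + 1), so t ≡ 4·3 = 12 ≡ 5 (mod 7).
    Then x = 4 + 6·5 = 34, valid modulo lcm(6, 21) = 42: x ≡ 34 (mod 42).
  Combine with x ≡ 0 (mod 4): gcd(42, 4) = 2; 0 - 34 = -34, which IS divisible by 2, so compatible.
    Write x = 34 + 42·t and substitute into x ≡ 0 (mod 4): 42·t ≡ 0 − 34 = -34 (mod 4).
    Divide the congruence (and modulus) by g = 2: 21·t ≡ -17 (mod 2).
    Reduce coefficients mod 2: 1·t ≡ 1 (mod 2).
    So t ≡ 1 (mod 2).
    Then x = 34 + 42·1 = 76, valid modulo lcm(42, 4) = 84: x ≡ 76 (mod 84).
Verify: 76 mod 6 = 4, 76 mod 21 = 13, 76 mod 4 = 0.

x ≡ 76 (mod 84).


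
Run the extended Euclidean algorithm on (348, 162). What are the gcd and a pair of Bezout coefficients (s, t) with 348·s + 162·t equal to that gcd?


Euclidean algorithm on (348, 162) — divide until remainder is 0:
  348 = 2 · 162 + 24
  162 = 6 · 24 + 18
  24 = 1 · 18 + 6
  18 = 3 · 6 + 0
gcd(348, 162) = 6.
Track Bezout coefficients alongside the remainders: start with r₀ = 348 = a·1 + b·0 (s = 1, t = 0) and r₁ = 162 = a·0 + b·1 (s = 0, t = 1); each new remainder r_{k+1} = r_{k-1} − q_k·r_k inherits s_{k+1} = s_{k-1} − q_k·s_k, t_{k+1} = t_{k-1} − q_k·t_k, so r_k = a·s_k + b·t_k at every step:
  q = 2: r = 24, s = 1 − 2·0 = 1, t = 0 − 2·1 = -2  (check: 348·1 + 162·(-2) = 24)
  q = 6: r = 18, s = 0 − 6·1 = -6, t = 1 − 6·(-2) = 13  (check: 348·(-6) + 162·13 = 18)
  q = 1: r = 6, s = 1 − 1·(-6) = 7, t = -2 − 1·13 = -15  (check: 348·7 + 162·(-15) = 6)
The row with r = 6 (the gcd) gives the Bezout coefficients s = 7, t = -15.
Result: 348 · (7) + 162 · (-15) = 6.

gcd(348, 162) = 6; s = 7, t = -15 (check: 348·7 + 162·(-15) = 6).


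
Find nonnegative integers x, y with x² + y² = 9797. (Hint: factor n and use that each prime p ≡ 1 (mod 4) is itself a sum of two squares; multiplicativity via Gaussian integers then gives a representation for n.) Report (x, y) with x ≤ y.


Step 1: Factor n = 9797 = 97 · 101.
Step 2: Check the mod-4 condition on each prime factor: 97 ≡ 1 (mod 4), exponent 1; 101 ≡ 1 (mod 4), exponent 1.
All primes ≡ 3 (mod 4) appear to even exponent (or don't appear), so by the two-squares theorem n IS expressible as a sum of two squares.
Step 3: Build a representation. Here n = 97 · 101 is a product of primes ≡ 1 (mod 4). Each prime p ≡ 1 (mod 4) is itself a sum of two squares; find a² by testing p − a² for a perfect square:
  97: 97 − 1² = 96, 97 − 2² = 93, 97 − 3² = 88, 97 − 4² = 81 = 9² ⇒ 97 = 4² + 9².
  101: 101 − 1² = 100 = 10² ⇒ 101 = 1² + 10².
  Combine using the Brahmagupta–Fibonacci identity (a² + b²)(c² + d²) = (ac − bd)² + (ad + bc)² = (ac + bd)² + (ad − bc)²:
  97 · 101 = 9797: from (4² + 9²)(1² + 10²), take (4·1 − 9·10, 4·10 + 9·1) = (4 − 90, 40 + 9) = (-86, 49); dropping signs (only squares matter) gives (86, 49); check 86² + 49² = 7396 + 2401 = 9797 ✓.
Step 4: Order so x ≤ y and verify: 49² + 86² = 2401 + 7396 = 9797 = n. ✓

n = 9797 = 49² + 86² (one valid representation with x ≤ y).


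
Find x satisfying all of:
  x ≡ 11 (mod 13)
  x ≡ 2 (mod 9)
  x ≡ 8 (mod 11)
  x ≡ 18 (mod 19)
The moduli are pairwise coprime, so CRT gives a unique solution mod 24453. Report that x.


Product of moduli M = 13 · 9 · 11 · 19 = 24453.
Merge one congruence at a time:
  Start: x ≡ 11 (mod 13).
  Combine with x ≡ 2 (mod 9); new modulus lcm = 117.
    Write x = 11 + 13·t and substitute into x ≡ 2 (mod 9): 13·t ≡ 2 − 11 = -9 (mod 9).
    Reduce coefficients mod 9: 4·t ≡ 0 (mod 9).
    The inverse of 4 mod 9 is 7 (since 4·7 = 28 = 3·9 + 1), so t ≡ 7·0 = 0 ≡ 0 (mod 9).
    Then x = 11 + 13·0 = 11, valid modulo lcm(13, 9) = 117: x ≡ 11 (mod 117).
  Combine with x ≡ 8 (mod 11); new modulus lcm = 1287.
    Write x = 11 + 117·t and substitute into x ≡ 8 (mod 11): 117·t ≡ 8 − 11 = -3 (mod 11).
    Reduce coefficients mod 11: 7·t ≡ 8 (mod 11).
    The inverse of 7 mod 11 is 8 (since 7·8 = 56 = 5·11 + 1), so t ≡ 8·8 = 64 ≡ 9 (mod 11).
    Then x = 11 + 117·9 = 1064, valid modulo lcm(117, 11) = 1287: x ≡ 1064 (mod 1287).
  Combine with x ≡ 18 (mod 19); new modulus lcm = 24453.
    Write x = 1064 + 1287·t and substitute into x ≡ 18 (mod 19): 1287·t ≡ 18 − 1064 = -1046 (mod 19).
    Reduce coefficients mod 19: 14·t ≡ 18 (mod 19).
    The inverse of 14 mod 19 is 15 (since 14·15 = 210 = 11·19 + 1), so t ≡ 15·18 = 270 ≡ 4 (mod 19).
    Then x = 1064 + 1287·4 = 6212, valid modulo lcm(1287, 19) = 24453: x ≡ 6212 (mod 24453).
Verify against each original: 6212 mod 13 = 11, 6212 mod 9 = 2, 6212 mod 11 = 8, 6212 mod 19 = 18.

x ≡ 6212 (mod 24453).


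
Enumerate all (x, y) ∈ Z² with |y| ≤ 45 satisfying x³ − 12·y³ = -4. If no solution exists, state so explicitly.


The equation is x³ - 12y³ = -4. For fixed y, x³ = 12·y³ − 4, so a solution requires the RHS to be a perfect cube.
Strategy: iterate y from -45 to 45, compute RHS = 12·y³ − 4, and check whether it is a (positive or negative) perfect cube.
Check small values of y:
  y = 0: RHS = -4 is not a perfect cube.
  y = 1: RHS = 8 = (2)³ ⇒ x = 2 works.
  y = -1: RHS = -16 is not a perfect cube.
  y = 2: RHS = 92 is not a perfect cube.
  y = -2: RHS = -100 is not a perfect cube.
  y = 3: RHS = 320 is not a perfect cube.
  y = -3: RHS = -328 is not a perfect cube.
Continuing the search up to |y| = 45 finds no further solutions beyond those listed.
Collected solutions: (2, 1).

Solutions (with |y| ≤ 45): (2, 1).


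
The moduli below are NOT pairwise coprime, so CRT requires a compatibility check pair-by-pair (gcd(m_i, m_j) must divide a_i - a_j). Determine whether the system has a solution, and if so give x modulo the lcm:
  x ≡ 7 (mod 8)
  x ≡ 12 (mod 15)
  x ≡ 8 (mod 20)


Moduli 8, 15, 20 are not pairwise coprime, so CRT works modulo lcm(m_i) when all pairwise compatibility conditions hold.
Pairwise compatibility: gcd(m_i, m_j) must divide a_i - a_j for every pair.
Merge one congruence at a time:
  Start: x ≡ 7 (mod 8).
  Combine with x ≡ 12 (mod 15): gcd(8, 15) = 1; 12 - 7 = 5, which IS divisible by 1, so compatible.
    Write x = 7 + 8·t and substitute into x ≡ 12 (mod 15): 8·t ≡ 12 − 7 = 5 (mod 15).
    The inverse of 8 mod 15 is 2 (since 8·2 = 16 = 1·15 + 1), so t ≡ 2·5 = 10 ≡ 10 (mod 15).
    Then x = 7 + 8·10 = 87, valid modulo lcm(8, 15) = 120: x ≡ 87 (mod 120).
  Combine with x ≡ 8 (mod 20): gcd(120, 20) = 20, and 8 - 87 = -79 is NOT divisible by 20.
    ⇒ system is inconsistent (no integer solution).

No solution (the system is inconsistent).


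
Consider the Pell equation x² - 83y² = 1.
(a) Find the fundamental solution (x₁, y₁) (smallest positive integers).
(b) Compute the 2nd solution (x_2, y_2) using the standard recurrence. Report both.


Step 1: Find the fundamental solution (x₁, y₁) of x² - 83y² = 1.
  Expand √83 as a continued fraction. a₀ = ⌊√83⌋ = 9; iterate m_{k+1} = d_k·a_k − m_k, d_{k+1} = (83 − m_{k+1}²)/d_k, a_{k+1} = ⌊(a₀ + m_{k+1})/d_{k+1}⌋ (starting m₀ = 0, d₀ = 1), with convergents p_k = a_k·p_{k-1} + p_{k-2}, q_k = a_k·q_{k-1} + q_{k-2} (p₋₁ = 1, q₋₁ = 0):
  k = 0: a₀ = 9; p₀/q₀ = 9/1; p₀² − 83·q₀² = 81 − 83 = -2.
  k = 1: m = 9, d = 2, a = ⌊(9 + 9)/2⌋ = 9; p/q = (9·9 + 1)/(9·1 + 0) = 82/9; p² − 83·q² = 6724 − 6723 = 1.
  The first convergent with p² − 83·q² = 1 gives the fundamental solution (x₁, y₁) = (82, 9).
Step 2: Apply the recurrence (x_{n+1}, y_{n+1}) = (x₁x_n + 83y₁y_n, x₁y_n + y₁x_n) repeatedly.
  From (x_1, y_1) = (82, 9): x_2 = 82·82 + 83·9·9 = 13447; y_2 = 82·9 + 9·82 = 1476.
Step 3: Verify x_2² - 83·y_2² = 180821809 - 180821808 = 1 (should be 1). ✓

(x_1, y_1) = (82, 9); (x_2, y_2) = (13447, 1476).


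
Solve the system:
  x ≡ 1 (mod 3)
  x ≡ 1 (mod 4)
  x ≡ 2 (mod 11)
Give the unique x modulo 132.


Moduli 3, 4, 11 are pairwise coprime; by CRT there is a unique solution modulo M = 3 · 4 · 11 = 132.
Solve pairwise, accumulating the modulus:
  Start with x ≡ 1 (mod 3).
  Combine with x ≡ 1 (mod 4): since gcd(3, 4) = 1, we get a unique residue mod 12.
    Write x = 1 + 3·t and substitute into x ≡ 1 (mod 4): 3·t ≡ 1 − 1 = 0 (mod 4).
    The inverse of 3 mod 4 is 3 (since 3·3 = 9 = 2·4 + 1), so t ≡ 3·0 = 0 ≡ 0 (mod 4).
    Then x = 1 + 3·0 = 1, valid modulo lcm(3, 4) = 12: x ≡ 1 (mod 12).
  Combine with x ≡ 2 (mod 11): since gcd(12, 11) = 1, we get a unique residue mod 132.
    Write x = 1 + 12·t and substitute into x ≡ 2 (mod 11): 12·t ≡ 2 − 1 = 1 (mod 11).
    Reduce coefficients mod 11: 1·t ≡ 1 (mod 11).
    So t ≡ 1 (mod 11).
    Then x = 1 + 12·1 = 13, valid modulo lcm(12, 11) = 132: x ≡ 13 (mod 132).
Verify: 13 mod 3 = 1 ✓, 13 mod 4 = 1 ✓, 13 mod 11 = 2 ✓.

x ≡ 13 (mod 132).


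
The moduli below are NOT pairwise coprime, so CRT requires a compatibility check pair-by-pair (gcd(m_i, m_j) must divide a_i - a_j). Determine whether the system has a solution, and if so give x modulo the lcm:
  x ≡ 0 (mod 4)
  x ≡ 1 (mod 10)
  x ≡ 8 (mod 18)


Moduli 4, 10, 18 are not pairwise coprime, so CRT works modulo lcm(m_i) when all pairwise compatibility conditions hold.
Pairwise compatibility: gcd(m_i, m_j) must divide a_i - a_j for every pair.
Merge one congruence at a time:
  Start: x ≡ 0 (mod 4).
  Combine with x ≡ 1 (mod 10): gcd(4, 10) = 2, and 1 - 0 = 1 is NOT divisible by 2.
    ⇒ system is inconsistent (no integer solution).

No solution (the system is inconsistent).


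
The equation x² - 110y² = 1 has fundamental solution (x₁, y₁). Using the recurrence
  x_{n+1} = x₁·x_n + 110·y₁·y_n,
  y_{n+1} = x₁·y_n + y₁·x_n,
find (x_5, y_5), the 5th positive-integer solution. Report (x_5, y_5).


Step 1: Find the fundamental solution (x₁, y₁) of x² - 110y² = 1.
  Expand √110 as a continued fraction. a₀ = ⌊√110⌋ = 10; iterate m_{k+1} = d_k·a_k − m_k, d_{k+1} = (110 − m_{k+1}²)/d_k, a_{k+1} = ⌊(a₀ + m_{k+1})/d_{k+1}⌋ (starting m₀ = 0, d₀ = 1), with convergents p_k = a_k·p_{k-1} + p_{k-2}, q_k = a_k·q_{k-1} + q_{k-2} (p₋₁ = 1, q₋₁ = 0):
  k = 0: a₀ = 10; p₀/q₀ = 10/1; p₀² − 110·q₀² = 100 − 110 = -10.
  k = 1: m = 10, d = 10, a = ⌊(10 + 10)/10⌋ = 2; p/q = (2·10 + 1)/(2·1 + 0) = 21/2; p² − 110·q² = 441 − 440 = 1.
  The first convergent with p² − 110·q² = 1 gives the fundamental solution (x₁, y₁) = (21, 2).
Step 2: Apply the recurrence (x_{n+1}, y_{n+1}) = (x₁x_n + 110y₁y_n, x₁y_n + y₁x_n) repeatedly.
  From (x_1, y_1) = (21, 2): x_2 = 21·21 + 110·2·2 = 881; y_2 = 21·2 + 2·21 = 84.
  From (x_2, y_2) = (881, 84): x_3 = 21·881 + 110·2·84 = 36981; y_3 = 21·84 + 2·881 = 3526.
  From (x_3, y_3) = (36981, 3526): x_4 = 21·36981 + 110·2·3526 = 1552321; y_4 = 21·3526 + 2·36981 = 148008.
  From (x_4, y_4) = (1552321, 148008): x_5 = 21·1552321 + 110·2·148008 = 65160501; y_5 = 21·148008 + 2·1552321 = 6212810.
Step 3: Verify x_5² - 110·y_5² = 4245890890571001 - 4245890890571000 = 1 (should be 1). ✓

(x_1, y_1) = (21, 2); (x_5, y_5) = (65160501, 6212810).


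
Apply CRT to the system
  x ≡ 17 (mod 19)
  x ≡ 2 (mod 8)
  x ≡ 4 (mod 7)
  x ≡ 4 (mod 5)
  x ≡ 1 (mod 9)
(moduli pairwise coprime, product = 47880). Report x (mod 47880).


Product of moduli M = 19 · 8 · 7 · 5 · 9 = 47880.
Merge one congruence at a time:
  Start: x ≡ 17 (mod 19).
  Combine with x ≡ 2 (mod 8); new modulus lcm = 152.
    Write x = 17 + 19·t and substitute into x ≡ 2 (mod 8): 19·t ≡ 2 − 17 = -15 (mod 8).
    Reduce coefficients mod 8: 3·t ≡ 1 (mod 8).
    The inverse of 3 mod 8 is 3 (since 3·3 = 9 = 1·8 + 1), so t ≡ 3·1 = 3 ≡ 3 (mod 8).
    Then x = 17 + 19·3 = 74, valid modulo lcm(19, 8) = 152: x ≡ 74 (mod 152).
  Combine with x ≡ 4 (mod 7); new modulus lcm = 1064.
    Write x = 74 + 152·t and substitute into x ≡ 4 (mod 7): 152·t ≡ 4 − 74 = -70 (mod 7).
    Reduce coefficients mod 7: 5·t ≡ 0 (mod 7).
    The inverse of 5 mod 7 is 3 (since 5·3 = 15 = 2·7 + 1), so t ≡ 3·0 = 0 ≡ 0 (mod 7).
    Then x = 74 + 152·0 = 74, valid modulo lcm(152, 7) = 1064: x ≡ 74 (mod 1064).
  Combine with x ≡ 4 (mod 5); new modulus lcm = 5320.
    Write x = 74 + 1064·t and substitute into x ≡ 4 (mod 5): 1064·t ≡ 4 − 74 = -70 (mod 5).
    Reduce coefficients mod 5: 4·t ≡ 0 (mod 5).
    The inverse of 4 mod 5 is 4 (since 4·4 = 16 = 3·5 + 1), so t ≡ 4·0 = 0 ≡ 0 (mod 5).
    Then x = 74 + 1064·0 = 74, valid modulo lcm(1064, 5) = 5320: x ≡ 74 (mod 5320).
  Combine with x ≡ 1 (mod 9); new modulus lcm = 47880.
    Write x = 74 + 5320·t and substitute into x ≡ 1 (mod 9): 5320·t ≡ 1 − 74 = -73 (mod 9).
    Reduce coefficients mod 9: 1·t ≡ 8 (mod 9).
    So t ≡ 8 (mod 9).
    Then x = 74 + 5320·8 = 42634, valid modulo lcm(5320, 9) = 47880: x ≡ 42634 (mod 47880).
Verify against each original: 42634 mod 19 = 17, 42634 mod 8 = 2, 42634 mod 7 = 4, 42634 mod 5 = 4, 42634 mod 9 = 1.

x ≡ 42634 (mod 47880).


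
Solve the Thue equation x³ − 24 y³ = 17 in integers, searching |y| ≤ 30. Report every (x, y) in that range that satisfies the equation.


The equation is x³ - 24y³ = 17. For fixed y, x³ = 24·y³ + 17, so a solution requires the RHS to be a perfect cube.
Strategy: iterate y from -30 to 30, compute RHS = 24·y³ + 17, and check whether it is a (positive or negative) perfect cube.
Check small values of y:
  y = 0: RHS = 17 is not a perfect cube.
  y = 1: RHS = 41 is not a perfect cube.
  y = -1: RHS = -7 is not a perfect cube.
  y = 2: RHS = 209 is not a perfect cube.
  y = -2: RHS = -175 is not a perfect cube.
  y = 3: RHS = 665 is not a perfect cube.
  y = -3: RHS = -631 is not a perfect cube.
Continuing the search up to |y| = 30 finds no solutions either.
No (x, y) in the scanned range satisfies the equation.

No integer solutions with |y| ≤ 30.


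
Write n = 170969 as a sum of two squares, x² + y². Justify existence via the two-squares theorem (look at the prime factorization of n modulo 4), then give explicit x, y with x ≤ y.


Step 1: Factor n = 170969 = 17 · 89 · 113.
Step 2: Check the mod-4 condition on each prime factor: 17 ≡ 1 (mod 4), exponent 1; 89 ≡ 1 (mod 4), exponent 1; 113 ≡ 1 (mod 4), exponent 1.
All primes ≡ 3 (mod 4) appear to even exponent (or don't appear), so by the two-squares theorem n IS expressible as a sum of two squares.
Step 3: Build a representation. Here n = 17 · 89 · 113 is a product of primes ≡ 1 (mod 4). Each prime p ≡ 1 (mod 4) is itself a sum of two squares; find a² by testing p − a² for a perfect square:
  17: 17 − 1² = 16 = 4² ⇒ 17 = 1² + 4².
  89: 89 − 1² = 88, 89 − 2² = 85, 89 − 3² = 80, 89 − 4² = 73, 89 − 5² = 64 = 8² ⇒ 89 = 5² + 8².
  113: 113 − 1² = 112, 113 − 2² = 109, 113 − 3² = 104, 113 − 4² = 97, 113 − 5² = 88, 113 − 6² = 77, 113 − 7² = 64 = 8² ⇒ 113 = 7² + 8².
  Combine using the Brahmagupta–Fibonacci identity (a² + b²)(c² + d²) = (ac − bd)² + (ad + bc)² = (ac + bd)² + (ad − bc)²:
  17 · 89 = 1513: from (1² + 4²)(5² + 8²), take (1·5 − 4·8, 1·8 + 4·5) = (5 − 32, 8 + 20) = (-27, 28); dropping signs (only squares matter) gives (27, 28); check 27² + 28² = 729 + 784 = 1513 ✓.
  1513 · 113 = 170969: from (27² + 28²)(7² + 8²), take (27·7 − 28·8, 27·8 + 28·7) = (189 − 224, 216 + 196) = (-35, 412); dropping signs (only squares matter) gives (35, 412); check 35² + 412² = 1225 + 169744 = 170969 ✓.
Step 4: Order so x ≤ y and verify: 35² + 412² = 1225 + 169744 = 170969 = n. ✓

n = 170969 = 35² + 412² (one valid representation with x ≤ y).


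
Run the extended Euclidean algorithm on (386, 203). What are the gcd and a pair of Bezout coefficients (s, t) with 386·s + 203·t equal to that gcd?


Euclidean algorithm on (386, 203) — divide until remainder is 0:
  386 = 1 · 203 + 183
  203 = 1 · 183 + 20
  183 = 9 · 20 + 3
  20 = 6 · 3 + 2
  3 = 1 · 2 + 1
  2 = 2 · 1 + 0
gcd(386, 203) = 1.
Track Bezout coefficients alongside the remainders: start with r₀ = 386 = a·1 + b·0 (s = 1, t = 0) and r₁ = 203 = a·0 + b·1 (s = 0, t = 1); each new remainder r_{k+1} = r_{k-1} − q_k·r_k inherits s_{k+1} = s_{k-1} − q_k·s_k, t_{k+1} = t_{k-1} − q_k·t_k, so r_k = a·s_k + b·t_k at every step:
  q = 1: r = 183, s = 1 − 1·0 = 1, t = 0 − 1·1 = -1  (check: 386·1 + 203·(-1) = 183)
  q = 1: r = 20, s = 0 − 1·1 = -1, t = 1 − 1·(-1) = 2  (check: 386·(-1) + 203·2 = 20)
  q = 9: r = 3, s = 1 − 9·(-1) = 10, t = -1 − 9·2 = -19  (check: 386·10 + 203·(-19) = 3)
  q = 6: r = 2, s = -1 − 6·10 = -61, t = 2 − 6·(-19) = 116  (check: 386·(-61) + 203·116 = 2)
  q = 1: r = 1, s = 10 − 1·(-61) = 71, t = -19 − 1·116 = -135  (check: 386·71 + 203·(-135) = 1)
The row with r = 1 (the gcd) gives the Bezout coefficients s = 71, t = -135.
Result: 386 · (71) + 203 · (-135) = 1.

gcd(386, 203) = 1; s = 71, t = -135 (check: 386·71 + 203·(-135) = 1).


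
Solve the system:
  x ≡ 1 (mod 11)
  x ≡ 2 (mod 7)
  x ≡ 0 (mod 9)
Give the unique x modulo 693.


Moduli 11, 7, 9 are pairwise coprime; by CRT there is a unique solution modulo M = 11 · 7 · 9 = 693.
Solve pairwise, accumulating the modulus:
  Start with x ≡ 1 (mod 11).
  Combine with x ≡ 2 (mod 7): since gcd(11, 7) = 1, we get a unique residue mod 77.
    Write x = 1 + 11·t and substitute into x ≡ 2 (mod 7): 11·t ≡ 2 − 1 = 1 (mod 7).
    Reduce coefficients mod 7: 4·t ≡ 1 (mod 7).
    The inverse of 4 mod 7 is 2 (since 4·2 = 8 = 1·7 + 1), so t ≡ 2·1 = 2 ≡ 2 (mod 7).
    Then x = 1 + 11·2 = 23, valid modulo lcm(11, 7) = 77: x ≡ 23 (mod 77).
  Combine with x ≡ 0 (mod 9): since gcd(77, 9) = 1, we get a unique residue mod 693.
    Write x = 23 + 77·t and substitute into x ≡ 0 (mod 9): 77·t ≡ 0 − 23 = -23 (mod 9).
    Reduce coefficients mod 9: 5·t ≡ 4 (mod 9).
    The inverse of 5 mod 9 is 2 (since 5·2 = 10 = 1·9 + 1), so t ≡ 2·4 = 8 ≡ 8 (mod 9).
    Then x = 23 + 77·8 = 639, valid modulo lcm(77, 9) = 693: x ≡ 639 (mod 693).
Verify: 639 mod 11 = 1 ✓, 639 mod 7 = 2 ✓, 639 mod 9 = 0 ✓.

x ≡ 639 (mod 693).


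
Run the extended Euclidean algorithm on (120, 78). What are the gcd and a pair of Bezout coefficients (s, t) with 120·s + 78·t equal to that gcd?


Euclidean algorithm on (120, 78) — divide until remainder is 0:
  120 = 1 · 78 + 42
  78 = 1 · 42 + 36
  42 = 1 · 36 + 6
  36 = 6 · 6 + 0
gcd(120, 78) = 6.
Track Bezout coefficients alongside the remainders: start with r₀ = 120 = a·1 + b·0 (s = 1, t = 0) and r₁ = 78 = a·0 + b·1 (s = 0, t = 1); each new remainder r_{k+1} = r_{k-1} − q_k·r_k inherits s_{k+1} = s_{k-1} − q_k·s_k, t_{k+1} = t_{k-1} − q_k·t_k, so r_k = a·s_k + b·t_k at every step:
  q = 1: r = 42, s = 1 − 1·0 = 1, t = 0 − 1·1 = -1  (check: 120·1 + 78·(-1) = 42)
  q = 1: r = 36, s = 0 − 1·1 = -1, t = 1 − 1·(-1) = 2  (check: 120·(-1) + 78·2 = 36)
  q = 1: r = 6, s = 1 − 1·(-1) = 2, t = -1 − 1·2 = -3  (check: 120·2 + 78·(-3) = 6)
The row with r = 6 (the gcd) gives the Bezout coefficients s = 2, t = -3.
Result: 120 · (2) + 78 · (-3) = 6.

gcd(120, 78) = 6; s = 2, t = -3 (check: 120·2 + 78·(-3) = 6).


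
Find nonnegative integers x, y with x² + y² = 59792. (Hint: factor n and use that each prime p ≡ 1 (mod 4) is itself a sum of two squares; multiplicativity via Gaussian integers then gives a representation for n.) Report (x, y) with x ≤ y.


Step 1: Factor n = 59792 = 2^4 · 37 · 101.
Step 2: Check the mod-4 condition on each prime factor: 2 = 2 (special); 37 ≡ 1 (mod 4), exponent 1; 101 ≡ 1 (mod 4), exponent 1.
All primes ≡ 3 (mod 4) appear to even exponent (or don't appear), so by the two-squares theorem n IS expressible as a sum of two squares.
Step 3: Build a representation. Group n = k² · m with k = 4 and m = 37 · 101 = 3737 (a product of primes ≡ 1 (mod 4)); a representation of m scales to one of n via (k·x)² + (k·y)² = k²(x² + y²). Each prime p ≡ 1 (mod 4) is itself a sum of two squares; find a² by testing p − a² for a perfect square:
  37: 37 − 1² = 36 = 6² ⇒ 37 = 1² + 6².
  101: 101 − 1² = 100 = 10² ⇒ 101 = 1² + 10².
  Combine using the Brahmagupta–Fibonacci identity (a² + b²)(c² + d²) = (ac − bd)² + (ad + bc)² = (ac + bd)² + (ad − bc)²:
  37 · 101 = 3737: from (1² + 6²)(1² + 10²), take (1·1 − 6·10, 1·10 + 6·1) = (1 − 60, 10 + 6) = (-59, 16); dropping signs (only squares matter) gives (59, 16); check 59² + 16² = 3481 + 256 = 3737 ✓.
  Scale by k = 4: (4·59, 4·16) = (236, 64).
Step 4: Order so x ≤ y and verify: 64² + 236² = 4096 + 55696 = 59792 = n. ✓

n = 59792 = 64² + 236² (one valid representation with x ≤ y).


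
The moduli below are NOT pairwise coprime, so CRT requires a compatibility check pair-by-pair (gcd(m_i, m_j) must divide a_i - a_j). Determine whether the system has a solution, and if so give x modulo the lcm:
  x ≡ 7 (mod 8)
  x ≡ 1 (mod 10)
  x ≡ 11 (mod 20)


Moduli 8, 10, 20 are not pairwise coprime, so CRT works modulo lcm(m_i) when all pairwise compatibility conditions hold.
Pairwise compatibility: gcd(m_i, m_j) must divide a_i - a_j for every pair.
Merge one congruence at a time:
  Start: x ≡ 7 (mod 8).
  Combine with x ≡ 1 (mod 10): gcd(8, 10) = 2; 1 - 7 = -6, which IS divisible by 2, so compatible.
    Write x = 7 + 8·t and substitute into x ≡ 1 (mod 10): 8·t ≡ 1 − 7 = -6 (mod 10).
    Divide the congruence (and modulus) by g = 2: 4·t ≡ -3 (mod 5).
    Reduce coefficients mod 5: 4·t ≡ 2 (mod 5).
    The inverse of 4 mod 5 is 4 (since 4·4 = 16 = 3·5 + 1), so t ≡ 4·2 = 8 ≡ 3 (mod 5).
    Then x = 7 + 8·3 = 31, valid modulo lcm(8, 10) = 40: x ≡ 31 (mod 40).
  Combine with x ≡ 11 (mod 20): gcd(40, 20) = 20; 11 - 31 = -20, which IS divisible by 20, so compatible.
    Write x = 31 + 40·t and substitute into x ≡ 11 (mod 20): 40·t ≡ 11 − 31 = -20 (mod 20).
    Divide the congruence (and modulus) by g = 20: 2·t ≡ -1 (mod 1).
    Modulo 1 every t works; take t = 0.
    Then x = 31 + 40·0 = 31, valid modulo lcm(40, 20) = 40: x ≡ 31 (mod 40).
Verify: 31 mod 8 = 7, 31 mod 10 = 1, 31 mod 20 = 11.

x ≡ 31 (mod 40).


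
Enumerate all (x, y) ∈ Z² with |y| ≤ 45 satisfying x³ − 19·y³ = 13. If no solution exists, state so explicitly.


The equation is x³ - 19y³ = 13. For fixed y, x³ = 19·y³ + 13, so a solution requires the RHS to be a perfect cube.
Strategy: iterate y from -45 to 45, compute RHS = 19·y³ + 13, and check whether it is a (positive or negative) perfect cube.
Check small values of y:
  y = 0: RHS = 13 is not a perfect cube.
  y = 1: RHS = 32 is not a perfect cube.
  y = -1: RHS = -6 is not a perfect cube.
  y = 2: RHS = 165 is not a perfect cube.
  y = -2: RHS = -139 is not a perfect cube.
  y = 3: RHS = 526 is not a perfect cube.
  y = -3: RHS = -500 is not a perfect cube.
Continuing the search up to |y| = 45 finds no solutions either.
No (x, y) in the scanned range satisfies the equation.

No integer solutions with |y| ≤ 45.


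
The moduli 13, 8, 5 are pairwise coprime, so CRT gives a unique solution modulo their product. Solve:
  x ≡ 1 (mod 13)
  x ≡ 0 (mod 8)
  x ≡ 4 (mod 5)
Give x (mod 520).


Moduli 13, 8, 5 are pairwise coprime; by CRT there is a unique solution modulo M = 13 · 8 · 5 = 520.
Solve pairwise, accumulating the modulus:
  Start with x ≡ 1 (mod 13).
  Combine with x ≡ 0 (mod 8): since gcd(13, 8) = 1, we get a unique residue mod 104.
    Write x = 1 + 13·t and substitute into x ≡ 0 (mod 8): 13·t ≡ 0 − 1 = -1 (mod 8).
    Reduce coefficients mod 8: 5·t ≡ 7 (mod 8).
    The inverse of 5 mod 8 is 5 (since 5·5 = 25 = 3·8 + 1), so t ≡ 5·7 = 35 ≡ 3 (mod 8).
    Then x = 1 + 13·3 = 40, valid modulo lcm(13, 8) = 104: x ≡ 40 (mod 104).
  Combine with x ≡ 4 (mod 5): since gcd(104, 5) = 1, we get a unique residue mod 520.
    Write x = 40 + 104·t and substitute into x ≡ 4 (mod 5): 104·t ≡ 4 − 40 = -36 (mod 5).
    Reduce coefficients mod 5: 4·t ≡ 4 (mod 5).
    The inverse of 4 mod 5 is 4 (since 4·4 = 16 = 3·5 + 1), so t ≡ 4·4 = 16 ≡ 1 (mod 5).
    Then x = 40 + 104·1 = 144, valid modulo lcm(104, 5) = 520: x ≡ 144 (mod 520).
Verify: 144 mod 13 = 1 ✓, 144 mod 8 = 0 ✓, 144 mod 5 = 4 ✓.

x ≡ 144 (mod 520).


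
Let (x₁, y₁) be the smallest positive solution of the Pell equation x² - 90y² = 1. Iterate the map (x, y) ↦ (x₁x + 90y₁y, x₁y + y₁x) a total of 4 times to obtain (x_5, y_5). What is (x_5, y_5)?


Step 1: Find the fundamental solution (x₁, y₁) of x² - 90y² = 1.
  Expand √90 as a continued fraction. a₀ = ⌊√90⌋ = 9; iterate m_{k+1} = d_k·a_k − m_k, d_{k+1} = (90 − m_{k+1}²)/d_k, a_{k+1} = ⌊(a₀ + m_{k+1})/d_{k+1}⌋ (starting m₀ = 0, d₀ = 1), with convergents p_k = a_k·p_{k-1} + p_{k-2}, q_k = a_k·q_{k-1} + q_{k-2} (p₋₁ = 1, q₋₁ = 0):
  k = 0: a₀ = 9; p₀/q₀ = 9/1; p₀² − 90·q₀² = 81 − 90 = -9.
  k = 1: m = 9, d = 9, a = ⌊(9 + 9)/9⌋ = 2; p/q = (2·9 + 1)/(2·1 + 0) = 19/2; p² − 90·q² = 361 − 360 = 1.
  The first convergent with p² − 90·q² = 1 gives the fundamental solution (x₁, y₁) = (19, 2).
Step 2: Apply the recurrence (x_{n+1}, y_{n+1}) = (x₁x_n + 90y₁y_n, x₁y_n + y₁x_n) repeatedly.
  From (x_1, y_1) = (19, 2): x_2 = 19·19 + 90·2·2 = 721; y_2 = 19·2 + 2·19 = 76.
  From (x_2, y_2) = (721, 76): x_3 = 19·721 + 90·2·76 = 27379; y_3 = 19·76 + 2·721 = 2886.
  From (x_3, y_3) = (27379, 2886): x_4 = 19·27379 + 90·2·2886 = 1039681; y_4 = 19·2886 + 2·27379 = 109592.
  From (x_4, y_4) = (1039681, 109592): x_5 = 19·1039681 + 90·2·109592 = 39480499; y_5 = 19·109592 + 2·1039681 = 4161610.
Step 3: Verify x_5² - 90·y_5² = 1558709801289001 - 1558709801289000 = 1 (should be 1). ✓

(x_1, y_1) = (19, 2); (x_5, y_5) = (39480499, 4161610).


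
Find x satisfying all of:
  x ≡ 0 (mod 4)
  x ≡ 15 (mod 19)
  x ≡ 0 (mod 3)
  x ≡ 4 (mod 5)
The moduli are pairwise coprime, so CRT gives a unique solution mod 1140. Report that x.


Product of moduli M = 4 · 19 · 3 · 5 = 1140.
Merge one congruence at a time:
  Start: x ≡ 0 (mod 4).
  Combine with x ≡ 15 (mod 19); new modulus lcm = 76.
    Write x = 0 + 4·t and substitute into x ≡ 15 (mod 19): 4·t ≡ 15 − 0 = 15 (mod 19).
    The inverse of 4 mod 19 is 5 (since 4·5 = 20 = 1·19 + 1), so t ≡ 5·15 = 75 ≡ 18 (mod 19).
    Then x = 0 + 4·18 = 72, valid modulo lcm(4, 19) = 76: x ≡ 72 (mod 76).
  Combine with x ≡ 0 (mod 3); new modulus lcm = 228.
    Write x = 72 + 76·t and substitute into x ≡ 0 (mod 3): 76·t ≡ 0 − 72 = -72 (mod 3).
    Reduce coefficients mod 3: 1·t ≡ 0 (mod 3).
    So t ≡ 0 (mod 3).
    Then x = 72 + 76·0 = 72, valid modulo lcm(76, 3) = 228: x ≡ 72 (mod 228).
  Combine with x ≡ 4 (mod 5); new modulus lcm = 1140.
    Write x = 72 + 228·t and substitute into x ≡ 4 (mod 5): 228·t ≡ 4 − 72 = -68 (mod 5).
    Reduce coefficients mod 5: 3·t ≡ 2 (mod 5).
    The inverse of 3 mod 5 is 2 (since 3·2 = 6 = 1·5 + 1), so t ≡ 2·2 = 4 ≡ 4 (mod 5).
    Then x = 72 + 228·4 = 984, valid modulo lcm(228, 5) = 1140: x ≡ 984 (mod 1140).
Verify against each original: 984 mod 4 = 0, 984 mod 19 = 15, 984 mod 3 = 0, 984 mod 5 = 4.

x ≡ 984 (mod 1140).
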